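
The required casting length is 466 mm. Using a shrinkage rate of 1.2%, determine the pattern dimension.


Formula: L_pattern = L_casting * (1 + shrinkage_rate/100)
Shrinkage factor = 1 + 1.2/100 = 1.012
L_pattern = 466 mm * 1.012 = 471.5920 mm


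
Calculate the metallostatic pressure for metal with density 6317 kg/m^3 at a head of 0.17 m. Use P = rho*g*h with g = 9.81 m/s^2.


Formula: P = rho * g * h
rho * g = 6317 * 9.81 = 61969.77 N/m^3
P = 61969.77 * 0.17 = 10534.8609 Pa

Final answer: 10534.8609 Pa


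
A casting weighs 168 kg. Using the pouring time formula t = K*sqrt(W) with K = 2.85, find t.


Formula: t = K * sqrt(W)
sqrt(W) = sqrt(168) = 12.96148
t = 2.85 * 12.96148 = 36.9402 s

Answer: 36.9402 s


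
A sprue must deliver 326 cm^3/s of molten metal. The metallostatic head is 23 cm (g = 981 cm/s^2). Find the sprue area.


Formula: v = sqrt(2*g*h), A = Q/v
Velocity: v = sqrt(2 * 981 * 23) = sqrt(45126) = 212.4288 cm/s
Sprue area: A = Q / v = 326 / 212.4288 = 1.5346 cm^2

1.5346 cm^2


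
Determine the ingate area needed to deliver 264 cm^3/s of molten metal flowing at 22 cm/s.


Formula: A_ingate = Q / v  (continuity equation)
A = 264 cm^3/s / 22 cm/s = 12.0000 cm^2

Answer: 12.0000 cm^2


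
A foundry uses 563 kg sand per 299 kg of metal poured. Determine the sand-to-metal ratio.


Formula: Sand-to-Metal Ratio = W_sand / W_metal
Ratio = 563 kg / 299 kg = 1.8829

1.8829


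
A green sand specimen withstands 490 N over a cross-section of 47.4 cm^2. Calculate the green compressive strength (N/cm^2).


Formula: Compressive Strength = Force / Area
Strength = 490 N / 47.4 cm^2 = 10.3376 N/cm^2

Final answer: 10.3376 N/cm^2


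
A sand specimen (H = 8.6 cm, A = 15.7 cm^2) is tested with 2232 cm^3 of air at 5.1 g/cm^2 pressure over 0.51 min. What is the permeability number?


Formula: Permeability Number P = (V * H) / (p * A * t)
Numerator: V * H = 2232 * 8.6 = 19195.2
Denominator: p * A * t = 5.1 * 15.7 * 0.51 = 40.8357
P = 19195.2 / 40.8357 = 470.0593

Final answer: 470.0593


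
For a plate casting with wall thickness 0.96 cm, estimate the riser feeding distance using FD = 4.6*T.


Formula: FD = 4.6 * T  (riser feeding-distance rule)
FD = 4.6 * 0.96 cm = 4.4160 cm


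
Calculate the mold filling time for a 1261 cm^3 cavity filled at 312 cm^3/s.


Formula: t_fill = V_mold / Q_flow
t = 1261 cm^3 / 312 cm^3/s = 4.0417 s

Answer: 4.0417 s


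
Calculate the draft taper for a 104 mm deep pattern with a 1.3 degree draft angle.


Formula: taper = depth * tan(draft_angle)
tan(1.3 deg) = 0.0226932
taper = 104 mm * 0.0226932 = 2.3601 mm

Final answer: 2.3601 mm


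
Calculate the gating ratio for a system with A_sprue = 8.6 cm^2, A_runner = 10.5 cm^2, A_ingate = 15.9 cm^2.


Sprue:Runner:Ingate = 1 : 10.5/8.6 : 15.9/8.6 = 1:1.22:1.85

1:1.22:1.85


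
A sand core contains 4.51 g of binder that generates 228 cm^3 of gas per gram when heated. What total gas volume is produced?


Formula: V_gas = W_binder * gas_evolution_rate
V = 4.51 g * 228 cm^3/g = 1028.2800 cm^3

Answer: 1028.2800 cm^3


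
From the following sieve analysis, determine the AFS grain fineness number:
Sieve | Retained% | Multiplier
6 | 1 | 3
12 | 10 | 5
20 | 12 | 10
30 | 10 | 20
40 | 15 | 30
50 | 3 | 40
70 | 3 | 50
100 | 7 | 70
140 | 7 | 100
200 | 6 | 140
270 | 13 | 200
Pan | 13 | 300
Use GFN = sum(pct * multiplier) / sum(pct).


Formula: GFN = sum(pct * multiplier) / sum(pct)
sum(pct * multiplier) = 9623
sum(pct) = 100
GFN = 9623 / 100 = 96.23

Final answer: 96.23


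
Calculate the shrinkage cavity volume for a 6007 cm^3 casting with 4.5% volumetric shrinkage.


Formula: V_shrink = V_casting * shrinkage_pct / 100
V_shrink = 6007 cm^3 * 4.5 / 100 = 270.3150 cm^3

270.3150 cm^3


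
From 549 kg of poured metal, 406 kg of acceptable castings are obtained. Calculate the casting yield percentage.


Formula: Casting Yield = (W_good / W_total) * 100
Yield = (406 kg / 549 kg) * 100 = 73.9526%

73.9526%


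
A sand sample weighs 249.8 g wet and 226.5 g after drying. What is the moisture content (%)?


Formula: MC = (W_wet - W_dry) / W_wet * 100
Water mass = 249.8 - 226.5 = 23.3 g
MC = 23.3 / 249.8 * 100 = 9.3275%

9.3275%


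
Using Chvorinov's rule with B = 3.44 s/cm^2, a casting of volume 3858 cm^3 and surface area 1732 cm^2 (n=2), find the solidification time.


Formula: t_s = B * (V/A)^n  (Chvorinov's rule, n=2)
Modulus M = V/A = 3858/1732 = 2.227483 cm
M^2 = 2.227483^2 = 4.961681 cm^2
t_s = 3.44 * 4.961681 = 17.0682 s


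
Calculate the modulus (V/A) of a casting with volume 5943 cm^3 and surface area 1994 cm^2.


Formula: Casting Modulus M = V / A
M = 5943 cm^3 / 1994 cm^2 = 2.9804 cm

2.9804 cm


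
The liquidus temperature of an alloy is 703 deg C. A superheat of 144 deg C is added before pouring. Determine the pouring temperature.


Formula: T_pour = T_melt + Superheat
T_pour = 703 + 144 = 847 deg C

Answer: 847 deg C


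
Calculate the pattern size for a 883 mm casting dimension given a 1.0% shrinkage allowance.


Formula: L_pattern = L_casting * (1 + shrinkage_rate/100)
Shrinkage factor = 1 + 1.0/100 = 1.01
L_pattern = 883 mm * 1.01 = 891.8300 mm

Answer: 891.8300 mm


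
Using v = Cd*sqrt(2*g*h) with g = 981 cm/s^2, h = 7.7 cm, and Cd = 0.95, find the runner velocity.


Formula: v = Cd * sqrt(2 * g * h)  (Torricelli with discharge coefficient)
2*g*h = 2 * 981 * 7.7 = 15107.4 cm^2/s^2
sqrt(15107.4) = 122.91216 cm/s
v = 0.95 * 122.91216 = 116.7666 cm/s

Answer: 116.7666 cm/s


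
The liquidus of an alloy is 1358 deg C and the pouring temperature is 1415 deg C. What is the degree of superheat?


Formula: Superheat = T_pour - T_melt
Superheat = 1415 - 1358 = 57 deg C


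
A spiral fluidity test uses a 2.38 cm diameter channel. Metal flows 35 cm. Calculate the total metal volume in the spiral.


Formula: V = pi * (d/2)^2 * L  (cylinder volume)
Radius = 2.38/2 = 1.19 cm
V = pi * 1.19^2 * 35 = 155.7083 cm^3

Final answer: 155.7083 cm^3


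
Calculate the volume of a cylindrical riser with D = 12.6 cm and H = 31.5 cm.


Formula: V = pi * (D/2)^2 * H  (cylinder volume)
Radius = D/2 = 12.6/2 = 6.3 cm
V = pi * 6.3^2 * 31.5 = 3927.7291 cm^3

Answer: 3927.7291 cm^3


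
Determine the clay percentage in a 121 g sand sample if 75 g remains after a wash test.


Formula: Clay% = (W_total - W_washed) / W_total * 100
Clay mass = 121 - 75 = 46 g
Clay% = 46 / 121 * 100 = 38.0165%

Final answer: 38.0165%


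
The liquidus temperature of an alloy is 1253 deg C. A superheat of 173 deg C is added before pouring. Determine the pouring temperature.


Formula: T_pour = T_melt + Superheat
T_pour = 1253 + 173 = 1426 deg C

Answer: 1426 deg C


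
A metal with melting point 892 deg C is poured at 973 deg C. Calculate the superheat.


Formula: Superheat = T_pour - T_melt
Superheat = 973 - 892 = 81 deg C


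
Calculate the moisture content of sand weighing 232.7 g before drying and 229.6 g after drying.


Formula: MC = (W_wet - W_dry) / W_wet * 100
Water mass = 232.7 - 229.6 = 3.1 g
MC = 3.1 / 232.7 * 100 = 1.3322%


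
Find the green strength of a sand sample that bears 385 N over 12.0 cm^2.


Formula: Compressive Strength = Force / Area
Strength = 385 N / 12.0 cm^2 = 32.0833 N/cm^2

Answer: 32.0833 N/cm^2


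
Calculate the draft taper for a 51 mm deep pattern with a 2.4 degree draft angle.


Formula: taper = depth * tan(draft_angle)
tan(2.4 deg) = 0.0419124
taper = 51 mm * 0.0419124 = 2.1375 mm

Final answer: 2.1375 mm


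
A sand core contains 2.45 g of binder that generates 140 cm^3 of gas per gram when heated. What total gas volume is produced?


Formula: V_gas = W_binder * gas_evolution_rate
V = 2.45 g * 140 cm^3/g = 343.0000 cm^3

343.0000 cm^3


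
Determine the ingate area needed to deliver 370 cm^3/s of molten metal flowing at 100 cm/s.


Formula: A_ingate = Q / v  (continuity equation)
A = 370 cm^3/s / 100 cm/s = 3.7000 cm^2

Final answer: 3.7000 cm^2


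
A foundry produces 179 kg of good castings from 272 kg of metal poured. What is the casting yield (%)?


Formula: Casting Yield = (W_good / W_total) * 100
Yield = (179 kg / 272 kg) * 100 = 65.8088%

Answer: 65.8088%


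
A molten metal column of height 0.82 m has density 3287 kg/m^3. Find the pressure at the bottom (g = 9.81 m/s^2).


Formula: P = rho * g * h
rho * g = 3287 * 9.81 = 32245.47 N/m^3
P = 32245.47 * 0.82 = 26441.2854 Pa

Answer: 26441.2854 Pa


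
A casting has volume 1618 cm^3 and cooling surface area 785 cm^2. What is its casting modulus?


Formula: Casting Modulus M = V / A
M = 1618 cm^3 / 785 cm^2 = 2.0611 cm

Final answer: 2.0611 cm


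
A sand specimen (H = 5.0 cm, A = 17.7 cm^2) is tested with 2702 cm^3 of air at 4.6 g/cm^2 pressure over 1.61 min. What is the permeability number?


Formula: Permeability Number P = (V * H) / (p * A * t)
Numerator: V * H = 2702 * 5.0 = 13510.0
Denominator: p * A * t = 4.6 * 17.7 * 1.61 = 131.0862
P = 13510.0 / 131.0862 = 103.0620

103.0620


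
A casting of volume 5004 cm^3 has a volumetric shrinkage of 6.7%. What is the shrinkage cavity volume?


Formula: V_shrink = V_casting * shrinkage_pct / 100
V_shrink = 5004 cm^3 * 6.7 / 100 = 335.2680 cm^3

Final answer: 335.2680 cm^3


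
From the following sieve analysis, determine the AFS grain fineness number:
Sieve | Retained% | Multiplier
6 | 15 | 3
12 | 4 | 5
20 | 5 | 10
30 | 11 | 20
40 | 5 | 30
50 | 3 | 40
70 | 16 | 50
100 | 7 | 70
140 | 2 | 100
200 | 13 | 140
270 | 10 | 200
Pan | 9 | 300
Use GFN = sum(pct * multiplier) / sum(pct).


Formula: GFN = sum(pct * multiplier) / sum(pct)
sum(pct * multiplier) = 8615
sum(pct) = 100
GFN = 8615 / 100 = 86.15


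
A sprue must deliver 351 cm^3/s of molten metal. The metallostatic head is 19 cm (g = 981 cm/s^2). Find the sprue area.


Formula: v = sqrt(2*g*h), A = Q/v
Velocity: v = sqrt(2 * 981 * 19) = sqrt(37278) = 193.0751 cm/s
Sprue area: A = Q / v = 351 / 193.0751 = 1.8179 cm^2

1.8179 cm^2


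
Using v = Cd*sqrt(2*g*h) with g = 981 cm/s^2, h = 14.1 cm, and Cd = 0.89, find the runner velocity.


Formula: v = Cd * sqrt(2 * g * h)  (Torricelli with discharge coefficient)
2*g*h = 2 * 981 * 14.1 = 27664.2 cm^2/s^2
sqrt(27664.2) = 166.32558 cm/s
v = 0.89 * 166.32558 = 148.0298 cm/s


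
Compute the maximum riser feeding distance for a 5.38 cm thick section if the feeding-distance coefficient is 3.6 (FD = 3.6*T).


Formula: FD = 3.6 * T  (riser feeding-distance rule)
FD = 3.6 * 5.38 cm = 19.3680 cm


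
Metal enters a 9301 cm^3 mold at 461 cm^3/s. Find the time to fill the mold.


Formula: t_fill = V_mold / Q_flow
t = 9301 cm^3 / 461 cm^3/s = 20.1757 s

Answer: 20.1757 s


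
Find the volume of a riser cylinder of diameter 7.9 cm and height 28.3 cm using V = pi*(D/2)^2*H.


Formula: V = pi * (D/2)^2 * H  (cylinder volume)
Radius = D/2 = 7.9/2 = 3.95 cm
V = pi * 3.95^2 * 28.3 = 1387.1726 cm^3


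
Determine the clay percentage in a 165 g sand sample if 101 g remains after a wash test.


Formula: Clay% = (W_total - W_washed) / W_total * 100
Clay mass = 165 - 101 = 64 g
Clay% = 64 / 165 * 100 = 38.7879%

Answer: 38.7879%


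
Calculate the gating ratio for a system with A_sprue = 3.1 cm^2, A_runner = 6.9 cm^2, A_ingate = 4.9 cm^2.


Sprue:Runner:Ingate = 1 : 6.9/3.1 : 4.9/3.1 = 1:2.23:1.58

Final answer: 1:2.23:1.58


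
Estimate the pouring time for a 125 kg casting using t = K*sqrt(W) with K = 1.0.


Formula: t = K * sqrt(W)
sqrt(W) = sqrt(125) = 11.18034
t = 1.0 * 11.18034 = 11.1803 s

Final answer: 11.1803 s


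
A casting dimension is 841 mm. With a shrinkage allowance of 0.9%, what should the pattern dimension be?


Formula: L_pattern = L_casting * (1 + shrinkage_rate/100)
Shrinkage factor = 1 + 0.9/100 = 1.009
L_pattern = 841 mm * 1.009 = 848.5690 mm

848.5690 mm


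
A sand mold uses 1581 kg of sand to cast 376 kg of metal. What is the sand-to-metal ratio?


Formula: Sand-to-Metal Ratio = W_sand / W_metal
Ratio = 1581 kg / 376 kg = 4.2048

Final answer: 4.2048


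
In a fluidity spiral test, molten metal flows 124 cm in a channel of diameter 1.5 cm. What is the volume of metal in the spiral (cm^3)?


Formula: V = pi * (d/2)^2 * L  (cylinder volume)
Radius = 1.5/2 = 0.75 cm
V = pi * 0.75^2 * 124 = 219.1261 cm^3

219.1261 cm^3


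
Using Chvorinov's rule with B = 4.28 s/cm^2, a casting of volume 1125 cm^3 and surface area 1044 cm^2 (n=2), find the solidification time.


Formula: t_s = B * (V/A)^n  (Chvorinov's rule, n=2)
Modulus M = V/A = 1125/1044 = 1.077586 cm
M^2 = 1.077586^2 = 1.161192 cm^2
t_s = 4.28 * 1.161192 = 4.9699 s

Final answer: 4.9699 s


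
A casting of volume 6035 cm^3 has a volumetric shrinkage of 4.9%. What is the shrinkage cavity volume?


Formula: V_shrink = V_casting * shrinkage_pct / 100
V_shrink = 6035 cm^3 * 4.9 / 100 = 295.7150 cm^3


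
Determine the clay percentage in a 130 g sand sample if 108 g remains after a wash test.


Formula: Clay% = (W_total - W_washed) / W_total * 100
Clay mass = 130 - 108 = 22 g
Clay% = 22 / 130 * 100 = 16.9231%

16.9231%


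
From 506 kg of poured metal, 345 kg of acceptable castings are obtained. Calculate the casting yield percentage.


Formula: Casting Yield = (W_good / W_total) * 100
Yield = (345 kg / 506 kg) * 100 = 68.1818%

Answer: 68.1818%


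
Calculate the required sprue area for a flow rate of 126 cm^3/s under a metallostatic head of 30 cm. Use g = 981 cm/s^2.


Formula: v = sqrt(2*g*h), A = Q/v
Velocity: v = sqrt(2 * 981 * 30) = sqrt(58860) = 242.6108 cm/s
Sprue area: A = Q / v = 126 / 242.6108 = 0.5194 cm^2

Final answer: 0.5194 cm^2


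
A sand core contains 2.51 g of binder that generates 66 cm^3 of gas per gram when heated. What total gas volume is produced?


Formula: V_gas = W_binder * gas_evolution_rate
V = 2.51 g * 66 cm^3/g = 165.6600 cm^3


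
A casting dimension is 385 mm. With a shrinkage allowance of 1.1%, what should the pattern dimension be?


Formula: L_pattern = L_casting * (1 + shrinkage_rate/100)
Shrinkage factor = 1 + 1.1/100 = 1.011
L_pattern = 385 mm * 1.011 = 389.2350 mm


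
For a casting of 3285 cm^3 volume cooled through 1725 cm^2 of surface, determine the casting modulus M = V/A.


Formula: Casting Modulus M = V / A
M = 3285 cm^3 / 1725 cm^2 = 1.9043 cm

Final answer: 1.9043 cm


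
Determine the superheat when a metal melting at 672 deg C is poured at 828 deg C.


Formula: Superheat = T_pour - T_melt
Superheat = 828 - 672 = 156 deg C

Final answer: 156 deg C


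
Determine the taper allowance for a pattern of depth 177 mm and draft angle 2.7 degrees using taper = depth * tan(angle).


Formula: taper = depth * tan(draft_angle)
tan(2.7 deg) = 0.0471588
taper = 177 mm * 0.0471588 = 8.3471 mm


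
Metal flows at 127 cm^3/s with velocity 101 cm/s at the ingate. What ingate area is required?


Formula: A_ingate = Q / v  (continuity equation)
A = 127 cm^3/s / 101 cm/s = 1.2574 cm^2

Final answer: 1.2574 cm^2


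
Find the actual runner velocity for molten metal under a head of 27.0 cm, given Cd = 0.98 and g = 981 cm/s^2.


Formula: v = Cd * sqrt(2 * g * h)  (Torricelli with discharge coefficient)
2*g*h = 2 * 981 * 27.0 = 52974.0 cm^2/s^2
sqrt(52974.0) = 230.16081 cm/s
v = 0.98 * 230.16081 = 225.5576 cm/s

Answer: 225.5576 cm/s


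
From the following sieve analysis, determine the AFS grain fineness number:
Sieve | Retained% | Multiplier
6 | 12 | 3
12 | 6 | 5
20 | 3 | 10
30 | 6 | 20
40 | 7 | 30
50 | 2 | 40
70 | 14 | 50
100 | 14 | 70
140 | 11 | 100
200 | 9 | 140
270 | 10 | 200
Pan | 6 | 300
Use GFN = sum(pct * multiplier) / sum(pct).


Formula: GFN = sum(pct * multiplier) / sum(pct)
sum(pct * multiplier) = 8346
sum(pct) = 100
GFN = 8346 / 100 = 83.46


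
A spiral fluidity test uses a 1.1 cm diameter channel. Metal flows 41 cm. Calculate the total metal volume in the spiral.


Formula: V = pi * (d/2)^2 * L  (cylinder volume)
Radius = 1.1/2 = 0.55 cm
V = pi * 0.55^2 * 41 = 38.9636 cm^3


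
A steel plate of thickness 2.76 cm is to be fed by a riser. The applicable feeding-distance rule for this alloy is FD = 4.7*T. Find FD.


Formula: FD = 4.7 * T  (riser feeding-distance rule)
FD = 4.7 * 2.76 cm = 12.9720 cm

Final answer: 12.9720 cm


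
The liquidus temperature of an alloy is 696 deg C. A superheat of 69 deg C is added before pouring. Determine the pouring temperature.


Formula: T_pour = T_melt + Superheat
T_pour = 696 + 69 = 765 deg C

Final answer: 765 deg C


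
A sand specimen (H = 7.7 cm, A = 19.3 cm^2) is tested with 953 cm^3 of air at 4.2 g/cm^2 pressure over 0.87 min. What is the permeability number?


Formula: Permeability Number P = (V * H) / (p * A * t)
Numerator: V * H = 953 * 7.7 = 7338.1
Denominator: p * A * t = 4.2 * 19.3 * 0.87 = 70.5222
P = 7338.1 / 70.5222 = 104.0538

104.0538


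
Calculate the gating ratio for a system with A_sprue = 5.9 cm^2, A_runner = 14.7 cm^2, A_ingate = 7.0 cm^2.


Sprue:Runner:Ingate = 1 : 14.7/5.9 : 7.0/5.9 = 1:2.49:1.19

Answer: 1:2.49:1.19


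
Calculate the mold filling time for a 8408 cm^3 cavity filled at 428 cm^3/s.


Formula: t_fill = V_mold / Q_flow
t = 8408 cm^3 / 428 cm^3/s = 19.6449 s


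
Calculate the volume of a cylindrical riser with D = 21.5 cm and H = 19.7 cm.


Formula: V = pi * (D/2)^2 * H  (cylinder volume)
Radius = D/2 = 21.5/2 = 10.75 cm
V = pi * 10.75^2 * 19.7 = 7152.0909 cm^3

Answer: 7152.0909 cm^3


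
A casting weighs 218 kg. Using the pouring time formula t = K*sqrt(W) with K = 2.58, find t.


Formula: t = K * sqrt(W)
sqrt(W) = sqrt(218) = 14.76482
t = 2.58 * 14.76482 = 38.0932 s

Final answer: 38.0932 s


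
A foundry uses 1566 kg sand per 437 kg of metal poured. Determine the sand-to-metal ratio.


Formula: Sand-to-Metal Ratio = W_sand / W_metal
Ratio = 1566 kg / 437 kg = 3.5835


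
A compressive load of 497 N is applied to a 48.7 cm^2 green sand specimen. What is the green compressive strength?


Formula: Compressive Strength = Force / Area
Strength = 497 N / 48.7 cm^2 = 10.2053 N/cm^2

Answer: 10.2053 N/cm^2


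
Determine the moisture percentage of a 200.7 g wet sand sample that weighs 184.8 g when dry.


Formula: MC = (W_wet - W_dry) / W_wet * 100
Water mass = 200.7 - 184.8 = 15.9 g
MC = 15.9 / 200.7 * 100 = 7.9223%


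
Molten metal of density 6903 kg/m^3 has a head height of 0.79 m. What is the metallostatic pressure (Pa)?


Formula: P = rho * g * h
rho * g = 6903 * 9.81 = 67718.43 N/m^3
P = 67718.43 * 0.79 = 53497.5597 Pa

53497.5597 Pa


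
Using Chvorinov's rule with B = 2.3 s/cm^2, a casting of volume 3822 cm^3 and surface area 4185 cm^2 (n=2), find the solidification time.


Formula: t_s = B * (V/A)^n  (Chvorinov's rule, n=2)
Modulus M = V/A = 3822/4185 = 0.913262 cm
M^2 = 0.913262^2 = 0.834047 cm^2
t_s = 2.3 * 0.834047 = 1.9183 s

Final answer: 1.9183 s


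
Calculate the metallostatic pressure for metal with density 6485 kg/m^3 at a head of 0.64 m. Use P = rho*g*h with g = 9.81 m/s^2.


Formula: P = rho * g * h
rho * g = 6485 * 9.81 = 63617.85 N/m^3
P = 63617.85 * 0.64 = 40715.4240 Pa

Final answer: 40715.4240 Pa


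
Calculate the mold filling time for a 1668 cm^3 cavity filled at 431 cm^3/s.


Formula: t_fill = V_mold / Q_flow
t = 1668 cm^3 / 431 cm^3/s = 3.8701 s

Answer: 3.8701 s


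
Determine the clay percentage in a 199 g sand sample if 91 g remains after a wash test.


Formula: Clay% = (W_total - W_washed) / W_total * 100
Clay mass = 199 - 91 = 108 g
Clay% = 108 / 199 * 100 = 54.2714%

Final answer: 54.2714%


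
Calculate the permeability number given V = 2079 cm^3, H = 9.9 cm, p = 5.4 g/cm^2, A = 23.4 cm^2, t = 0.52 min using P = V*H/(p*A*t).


Formula: Permeability Number P = (V * H) / (p * A * t)
Numerator: V * H = 2079 * 9.9 = 20582.1
Denominator: p * A * t = 5.4 * 23.4 * 0.52 = 65.7072
P = 20582.1 / 65.7072 = 313.2396

Answer: 313.2396


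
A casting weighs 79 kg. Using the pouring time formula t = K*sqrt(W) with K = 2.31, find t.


Formula: t = K * sqrt(W)
sqrt(W) = sqrt(79) = 8.88819
t = 2.31 * 8.88819 = 20.5317 s


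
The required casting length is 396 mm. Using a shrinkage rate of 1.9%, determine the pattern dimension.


Formula: L_pattern = L_casting * (1 + shrinkage_rate/100)
Shrinkage factor = 1 + 1.9/100 = 1.019
L_pattern = 396 mm * 1.019 = 403.5240 mm

Final answer: 403.5240 mm


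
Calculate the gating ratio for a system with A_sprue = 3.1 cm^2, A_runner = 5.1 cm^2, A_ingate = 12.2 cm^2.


Sprue:Runner:Ingate = 1 : 5.1/3.1 : 12.2/3.1 = 1:1.65:3.94

1:1.65:3.94


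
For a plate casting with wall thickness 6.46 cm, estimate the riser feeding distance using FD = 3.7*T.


Formula: FD = 3.7 * T  (riser feeding-distance rule)
FD = 3.7 * 6.46 cm = 23.9020 cm

23.9020 cm


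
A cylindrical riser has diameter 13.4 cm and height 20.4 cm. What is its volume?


Formula: V = pi * (D/2)^2 * H  (cylinder volume)
Radius = D/2 = 13.4/2 = 6.7 cm
V = pi * 6.7^2 * 20.4 = 2876.9323 cm^3


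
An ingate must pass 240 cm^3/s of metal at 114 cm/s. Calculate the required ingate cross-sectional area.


Formula: A_ingate = Q / v  (continuity equation)
A = 240 cm^3/s / 114 cm/s = 2.1053 cm^2

Answer: 2.1053 cm^2


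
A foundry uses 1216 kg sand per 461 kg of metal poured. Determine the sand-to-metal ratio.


Formula: Sand-to-Metal Ratio = W_sand / W_metal
Ratio = 1216 kg / 461 kg = 2.6377

2.6377


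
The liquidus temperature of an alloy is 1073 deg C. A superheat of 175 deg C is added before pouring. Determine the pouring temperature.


Formula: T_pour = T_melt + Superheat
T_pour = 1073 + 175 = 1248 deg C


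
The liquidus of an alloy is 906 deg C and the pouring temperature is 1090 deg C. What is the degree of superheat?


Formula: Superheat = T_pour - T_melt
Superheat = 1090 - 906 = 184 deg C

Final answer: 184 deg C


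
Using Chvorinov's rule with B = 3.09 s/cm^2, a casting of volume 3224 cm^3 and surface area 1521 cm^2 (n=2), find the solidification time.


Formula: t_s = B * (V/A)^n  (Chvorinov's rule, n=2)
Modulus M = V/A = 3224/1521 = 2.119658 cm
M^2 = 2.119658^2 = 4.492950 cm^2
t_s = 3.09 * 4.492950 = 13.8832 s

13.8832 s


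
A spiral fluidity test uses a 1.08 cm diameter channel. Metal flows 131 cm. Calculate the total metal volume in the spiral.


Formula: V = pi * (d/2)^2 * L  (cylinder volume)
Radius = 1.08/2 = 0.54 cm
V = pi * 0.54^2 * 131 = 120.0076 cm^3

120.0076 cm^3


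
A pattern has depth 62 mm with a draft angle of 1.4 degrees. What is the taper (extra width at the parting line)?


Formula: taper = depth * tan(draft_angle)
tan(1.4 deg) = 0.0244395
taper = 62 mm * 0.0244395 = 1.5152 mm

Answer: 1.5152 mm


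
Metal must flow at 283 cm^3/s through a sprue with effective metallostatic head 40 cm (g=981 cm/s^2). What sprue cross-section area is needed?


Formula: v = sqrt(2*g*h), A = Q/v
Velocity: v = sqrt(2 * 981 * 40) = sqrt(78480) = 280.1428 cm/s
Sprue area: A = Q / v = 283 / 280.1428 = 1.0102 cm^2

Answer: 1.0102 cm^2


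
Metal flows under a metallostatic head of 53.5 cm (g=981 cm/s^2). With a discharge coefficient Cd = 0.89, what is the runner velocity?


Formula: v = Cd * sqrt(2 * g * h)  (Torricelli with discharge coefficient)
2*g*h = 2 * 981 * 53.5 = 104967.0 cm^2/s^2
sqrt(104967.0) = 323.98611 cm/s
v = 0.89 * 323.98611 = 288.3476 cm/s


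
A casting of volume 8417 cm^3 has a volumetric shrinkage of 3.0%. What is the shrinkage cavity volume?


Formula: V_shrink = V_casting * shrinkage_pct / 100
V_shrink = 8417 cm^3 * 3.0 / 100 = 252.5100 cm^3

Answer: 252.5100 cm^3


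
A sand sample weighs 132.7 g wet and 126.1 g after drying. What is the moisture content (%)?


Formula: MC = (W_wet - W_dry) / W_wet * 100
Water mass = 132.7 - 126.1 = 6.6 g
MC = 6.6 / 132.7 * 100 = 4.9736%


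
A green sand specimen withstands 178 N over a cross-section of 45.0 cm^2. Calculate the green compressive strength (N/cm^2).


Formula: Compressive Strength = Force / Area
Strength = 178 N / 45.0 cm^2 = 3.9556 N/cm^2

Answer: 3.9556 N/cm^2


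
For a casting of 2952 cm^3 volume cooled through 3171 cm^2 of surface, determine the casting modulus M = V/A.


Formula: Casting Modulus M = V / A
M = 2952 cm^3 / 3171 cm^2 = 0.9309 cm


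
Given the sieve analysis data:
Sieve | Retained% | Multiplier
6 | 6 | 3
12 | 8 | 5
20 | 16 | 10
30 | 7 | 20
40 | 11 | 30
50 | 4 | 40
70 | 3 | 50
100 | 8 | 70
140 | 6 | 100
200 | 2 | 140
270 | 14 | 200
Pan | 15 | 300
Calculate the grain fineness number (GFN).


Formula: GFN = sum(pct * multiplier) / sum(pct)
sum(pct * multiplier) = 9738
sum(pct) = 100
GFN = 9738 / 100 = 97.38


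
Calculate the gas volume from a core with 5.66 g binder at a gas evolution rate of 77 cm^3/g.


Formula: V_gas = W_binder * gas_evolution_rate
V = 5.66 g * 77 cm^3/g = 435.8200 cm^3

Answer: 435.8200 cm^3


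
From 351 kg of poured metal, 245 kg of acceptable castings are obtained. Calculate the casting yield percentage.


Formula: Casting Yield = (W_good / W_total) * 100
Yield = (245 kg / 351 kg) * 100 = 69.8006%

69.8006%


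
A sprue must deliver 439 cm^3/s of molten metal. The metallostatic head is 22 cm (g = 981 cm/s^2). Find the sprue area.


Formula: v = sqrt(2*g*h), A = Q/v
Velocity: v = sqrt(2 * 981 * 22) = sqrt(43164) = 207.7595 cm/s
Sprue area: A = Q / v = 439 / 207.7595 = 2.1130 cm^2


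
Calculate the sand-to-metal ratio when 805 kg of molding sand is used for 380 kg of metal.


Formula: Sand-to-Metal Ratio = W_sand / W_metal
Ratio = 805 kg / 380 kg = 2.1184

Final answer: 2.1184


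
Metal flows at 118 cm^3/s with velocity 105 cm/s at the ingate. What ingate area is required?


Formula: A_ingate = Q / v  (continuity equation)
A = 118 cm^3/s / 105 cm/s = 1.1238 cm^2

Answer: 1.1238 cm^2


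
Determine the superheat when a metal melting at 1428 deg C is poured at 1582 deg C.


Formula: Superheat = T_pour - T_melt
Superheat = 1582 - 1428 = 154 deg C

Final answer: 154 deg C


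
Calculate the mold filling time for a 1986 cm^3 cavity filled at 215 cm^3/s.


Formula: t_fill = V_mold / Q_flow
t = 1986 cm^3 / 215 cm^3/s = 9.2372 s

Answer: 9.2372 s


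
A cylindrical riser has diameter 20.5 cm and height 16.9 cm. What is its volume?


Formula: V = pi * (D/2)^2 * H  (cylinder volume)
Radius = D/2 = 20.5/2 = 10.25 cm
V = pi * 10.25^2 * 16.9 = 5578.0745 cm^3

Answer: 5578.0745 cm^3


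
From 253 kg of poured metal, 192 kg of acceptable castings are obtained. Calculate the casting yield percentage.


Formula: Casting Yield = (W_good / W_total) * 100
Yield = (192 kg / 253 kg) * 100 = 75.8893%

Final answer: 75.8893%


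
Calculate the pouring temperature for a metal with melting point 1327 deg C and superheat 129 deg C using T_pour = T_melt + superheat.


Formula: T_pour = T_melt + Superheat
T_pour = 1327 + 129 = 1456 deg C

Answer: 1456 deg C


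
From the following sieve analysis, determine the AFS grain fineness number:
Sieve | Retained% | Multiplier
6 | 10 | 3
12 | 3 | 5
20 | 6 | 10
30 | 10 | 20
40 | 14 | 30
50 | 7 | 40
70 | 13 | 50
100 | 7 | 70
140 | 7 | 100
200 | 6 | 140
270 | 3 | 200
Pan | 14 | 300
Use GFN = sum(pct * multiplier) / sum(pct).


Formula: GFN = sum(pct * multiplier) / sum(pct)
sum(pct * multiplier) = 8485
sum(pct) = 100
GFN = 8485 / 100 = 84.85

Final answer: 84.85


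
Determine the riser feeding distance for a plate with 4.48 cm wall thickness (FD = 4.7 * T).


Formula: FD = 4.7 * T  (riser feeding-distance rule)
FD = 4.7 * 4.48 cm = 21.0560 cm


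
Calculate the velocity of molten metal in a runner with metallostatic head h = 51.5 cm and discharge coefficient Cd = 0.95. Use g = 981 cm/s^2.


Formula: v = Cd * sqrt(2 * g * h)  (Torricelli with discharge coefficient)
2*g*h = 2 * 981 * 51.5 = 101043.0 cm^2/s^2
sqrt(101043.0) = 317.87262 cm/s
v = 0.95 * 317.87262 = 301.9790 cm/s


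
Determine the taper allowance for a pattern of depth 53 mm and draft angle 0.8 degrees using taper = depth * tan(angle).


Formula: taper = depth * tan(draft_angle)
tan(0.8 deg) = 0.0139635
taper = 53 mm * 0.0139635 = 0.7401 mm


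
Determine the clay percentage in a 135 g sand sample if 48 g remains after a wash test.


Formula: Clay% = (W_total - W_washed) / W_total * 100
Clay mass = 135 - 48 = 87 g
Clay% = 87 / 135 * 100 = 64.4444%

Answer: 64.4444%


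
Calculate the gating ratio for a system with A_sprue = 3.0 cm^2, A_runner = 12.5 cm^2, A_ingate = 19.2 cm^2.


Sprue:Runner:Ingate = 1 : 12.5/3.0 : 19.2/3.0 = 1:4.17:6.40


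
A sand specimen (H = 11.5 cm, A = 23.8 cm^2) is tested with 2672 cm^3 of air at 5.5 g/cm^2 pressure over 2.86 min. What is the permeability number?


Formula: Permeability Number P = (V * H) / (p * A * t)
Numerator: V * H = 2672 * 11.5 = 30728.0
Denominator: p * A * t = 5.5 * 23.8 * 2.86 = 374.374
P = 30728.0 / 374.374 = 82.0783

Final answer: 82.0783


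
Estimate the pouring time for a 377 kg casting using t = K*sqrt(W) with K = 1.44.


Formula: t = K * sqrt(W)
sqrt(W) = sqrt(377) = 19.41649
t = 1.44 * 19.41649 = 27.9597 s

Answer: 27.9597 s


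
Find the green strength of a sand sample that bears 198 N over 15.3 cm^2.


Formula: Compressive Strength = Force / Area
Strength = 198 N / 15.3 cm^2 = 12.9412 N/cm^2

Answer: 12.9412 N/cm^2


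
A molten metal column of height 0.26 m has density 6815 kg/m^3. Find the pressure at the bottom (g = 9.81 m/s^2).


Formula: P = rho * g * h
rho * g = 6815 * 9.81 = 66855.15 N/m^3
P = 66855.15 * 0.26 = 17382.3390 Pa

17382.3390 Pa


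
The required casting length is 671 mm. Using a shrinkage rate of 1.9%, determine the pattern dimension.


Formula: L_pattern = L_casting * (1 + shrinkage_rate/100)
Shrinkage factor = 1 + 1.9/100 = 1.019
L_pattern = 671 mm * 1.019 = 683.7490 mm

Answer: 683.7490 mm


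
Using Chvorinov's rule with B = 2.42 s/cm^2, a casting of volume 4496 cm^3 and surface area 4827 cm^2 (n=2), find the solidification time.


Formula: t_s = B * (V/A)^n  (Chvorinov's rule, n=2)
Modulus M = V/A = 4496/4827 = 0.931427 cm
M^2 = 0.931427^2 = 0.867556 cm^2
t_s = 2.42 * 0.867556 = 2.0995 s

Answer: 2.0995 s


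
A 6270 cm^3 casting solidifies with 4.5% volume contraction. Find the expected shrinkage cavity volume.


Formula: V_shrink = V_casting * shrinkage_pct / 100
V_shrink = 6270 cm^3 * 4.5 / 100 = 282.1500 cm^3

Answer: 282.1500 cm^3


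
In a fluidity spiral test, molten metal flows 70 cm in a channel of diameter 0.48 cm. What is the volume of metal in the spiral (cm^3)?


Formula: V = pi * (d/2)^2 * L  (cylinder volume)
Radius = 0.48/2 = 0.24 cm
V = pi * 0.24^2 * 70 = 12.6669 cm^3

12.6669 cm^3


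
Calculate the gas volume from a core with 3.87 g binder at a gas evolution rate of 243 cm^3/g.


Formula: V_gas = W_binder * gas_evolution_rate
V = 3.87 g * 243 cm^3/g = 940.4100 cm^3


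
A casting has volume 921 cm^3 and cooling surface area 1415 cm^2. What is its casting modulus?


Formula: Casting Modulus M = V / A
M = 921 cm^3 / 1415 cm^2 = 0.6509 cm


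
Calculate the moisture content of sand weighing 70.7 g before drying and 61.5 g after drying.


Formula: MC = (W_wet - W_dry) / W_wet * 100
Water mass = 70.7 - 61.5 = 9.2 g
MC = 9.2 / 70.7 * 100 = 13.0127%


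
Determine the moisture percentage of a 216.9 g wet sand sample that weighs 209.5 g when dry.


Formula: MC = (W_wet - W_dry) / W_wet * 100
Water mass = 216.9 - 209.5 = 7.4 g
MC = 7.4 / 216.9 * 100 = 3.4117%


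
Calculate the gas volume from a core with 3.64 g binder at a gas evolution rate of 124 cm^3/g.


Formula: V_gas = W_binder * gas_evolution_rate
V = 3.64 g * 124 cm^3/g = 451.3600 cm^3


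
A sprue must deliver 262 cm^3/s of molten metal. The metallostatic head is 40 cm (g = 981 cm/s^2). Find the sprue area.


Formula: v = sqrt(2*g*h), A = Q/v
Velocity: v = sqrt(2 * 981 * 40) = sqrt(78480) = 280.1428 cm/s
Sprue area: A = Q / v = 262 / 280.1428 = 0.9352 cm^2

Final answer: 0.9352 cm^2


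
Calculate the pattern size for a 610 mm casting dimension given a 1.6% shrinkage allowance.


Formula: L_pattern = L_casting * (1 + shrinkage_rate/100)
Shrinkage factor = 1 + 1.6/100 = 1.016
L_pattern = 610 mm * 1.016 = 619.7600 mm

Final answer: 619.7600 mm


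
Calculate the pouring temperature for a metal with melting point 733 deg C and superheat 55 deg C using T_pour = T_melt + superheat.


Formula: T_pour = T_melt + Superheat
T_pour = 733 + 55 = 788 deg C


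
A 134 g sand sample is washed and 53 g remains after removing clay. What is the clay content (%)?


Formula: Clay% = (W_total - W_washed) / W_total * 100
Clay mass = 134 - 53 = 81 g
Clay% = 81 / 134 * 100 = 60.4478%

Final answer: 60.4478%


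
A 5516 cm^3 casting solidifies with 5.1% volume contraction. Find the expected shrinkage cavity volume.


Formula: V_shrink = V_casting * shrinkage_pct / 100
V_shrink = 5516 cm^3 * 5.1 / 100 = 281.3160 cm^3

Answer: 281.3160 cm^3


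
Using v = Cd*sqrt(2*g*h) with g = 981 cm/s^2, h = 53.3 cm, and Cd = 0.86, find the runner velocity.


Formula: v = Cd * sqrt(2 * g * h)  (Torricelli with discharge coefficient)
2*g*h = 2 * 981 * 53.3 = 104574.6 cm^2/s^2
sqrt(104574.6) = 323.37996 cm/s
v = 0.86 * 323.37996 = 278.1068 cm/s


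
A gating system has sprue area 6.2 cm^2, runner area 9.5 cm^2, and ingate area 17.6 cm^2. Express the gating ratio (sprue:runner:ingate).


Sprue:Runner:Ingate = 1 : 9.5/6.2 : 17.6/6.2 = 1:1.53:2.84

Final answer: 1:1.53:2.84


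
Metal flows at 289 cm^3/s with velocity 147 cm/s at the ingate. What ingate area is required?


Formula: A_ingate = Q / v  (continuity equation)
A = 289 cm^3/s / 147 cm/s = 1.9660 cm^2

Final answer: 1.9660 cm^2


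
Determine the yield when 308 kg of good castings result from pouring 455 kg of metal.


Formula: Casting Yield = (W_good / W_total) * 100
Yield = (308 kg / 455 kg) * 100 = 67.6923%

Final answer: 67.6923%


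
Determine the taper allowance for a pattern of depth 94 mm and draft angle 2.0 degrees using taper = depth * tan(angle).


Formula: taper = depth * tan(draft_angle)
tan(2.0 deg) = 0.0349208
taper = 94 mm * 0.0349208 = 3.2826 mm

Answer: 3.2826 mm


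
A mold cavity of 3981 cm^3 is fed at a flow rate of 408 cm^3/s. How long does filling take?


Formula: t_fill = V_mold / Q_flow
t = 3981 cm^3 / 408 cm^3/s = 9.7574 s

9.7574 s


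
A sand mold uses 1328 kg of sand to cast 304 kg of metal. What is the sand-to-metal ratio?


Formula: Sand-to-Metal Ratio = W_sand / W_metal
Ratio = 1328 kg / 304 kg = 4.3684

Answer: 4.3684


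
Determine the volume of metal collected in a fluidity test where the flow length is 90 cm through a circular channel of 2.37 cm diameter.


Formula: V = pi * (d/2)^2 * L  (cylinder volume)
Radius = 2.37/2 = 1.185 cm
V = pi * 1.185^2 * 90 = 397.0353 cm^3


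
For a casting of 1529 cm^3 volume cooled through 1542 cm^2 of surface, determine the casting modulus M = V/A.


Formula: Casting Modulus M = V / A
M = 1529 cm^3 / 1542 cm^2 = 0.9916 cm

0.9916 cm


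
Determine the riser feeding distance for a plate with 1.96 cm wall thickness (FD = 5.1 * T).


Formula: FD = 5.1 * T  (riser feeding-distance rule)
FD = 5.1 * 1.96 cm = 9.9960 cm

Final answer: 9.9960 cm


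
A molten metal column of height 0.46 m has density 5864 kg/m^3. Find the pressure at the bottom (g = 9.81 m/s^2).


Formula: P = rho * g * h
rho * g = 5864 * 9.81 = 57525.84 N/m^3
P = 57525.84 * 0.46 = 26461.8864 Pa

26461.8864 Pa


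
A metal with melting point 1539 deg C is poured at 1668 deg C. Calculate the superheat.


Formula: Superheat = T_pour - T_melt
Superheat = 1668 - 1539 = 129 deg C

129 deg C


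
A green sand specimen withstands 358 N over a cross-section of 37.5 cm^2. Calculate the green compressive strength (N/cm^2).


Formula: Compressive Strength = Force / Area
Strength = 358 N / 37.5 cm^2 = 9.5467 N/cm^2

Answer: 9.5467 N/cm^2


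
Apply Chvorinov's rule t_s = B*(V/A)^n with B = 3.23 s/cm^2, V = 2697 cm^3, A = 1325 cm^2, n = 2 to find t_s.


Formula: t_s = B * (V/A)^n  (Chvorinov's rule, n=2)
Modulus M = V/A = 2697/1325 = 2.035472 cm
M^2 = 2.035472^2 = 4.143146 cm^2
t_s = 3.23 * 4.143146 = 13.3824 s


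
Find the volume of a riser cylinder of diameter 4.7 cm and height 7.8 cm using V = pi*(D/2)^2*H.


Formula: V = pi * (D/2)^2 * H  (cylinder volume)
Radius = D/2 = 4.7/2 = 2.35 cm
V = pi * 2.35^2 * 7.8 = 135.3257 cm^3

Answer: 135.3257 cm^3


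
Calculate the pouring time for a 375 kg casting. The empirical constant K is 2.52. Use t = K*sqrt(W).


Formula: t = K * sqrt(W)
sqrt(W) = sqrt(375) = 19.36492
t = 2.52 * 19.36492 = 48.7996 s

Answer: 48.7996 s


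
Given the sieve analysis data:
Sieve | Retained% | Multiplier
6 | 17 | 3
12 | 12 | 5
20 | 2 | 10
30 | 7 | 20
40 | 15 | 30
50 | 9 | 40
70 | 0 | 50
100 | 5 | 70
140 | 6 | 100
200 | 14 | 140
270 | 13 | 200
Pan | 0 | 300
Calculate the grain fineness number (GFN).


Formula: GFN = sum(pct * multiplier) / sum(pct)
sum(pct * multiplier) = 6591
sum(pct) = 100
GFN = 6591 / 100 = 65.91

Answer: 65.91


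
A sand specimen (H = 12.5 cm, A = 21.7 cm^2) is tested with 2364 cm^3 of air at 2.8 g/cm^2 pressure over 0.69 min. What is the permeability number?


Formula: Permeability Number P = (V * H) / (p * A * t)
Numerator: V * H = 2364 * 12.5 = 29550.0
Denominator: p * A * t = 2.8 * 21.7 * 0.69 = 41.9244
P = 29550.0 / 41.9244 = 704.8401


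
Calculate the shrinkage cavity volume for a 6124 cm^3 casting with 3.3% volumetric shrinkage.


Formula: V_shrink = V_casting * shrinkage_pct / 100
V_shrink = 6124 cm^3 * 3.3 / 100 = 202.0920 cm^3

Final answer: 202.0920 cm^3


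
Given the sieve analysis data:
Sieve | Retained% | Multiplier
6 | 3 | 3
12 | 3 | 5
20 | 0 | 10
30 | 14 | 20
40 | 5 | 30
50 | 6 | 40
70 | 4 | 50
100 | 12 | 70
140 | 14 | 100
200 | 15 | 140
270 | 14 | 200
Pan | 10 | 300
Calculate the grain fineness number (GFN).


Formula: GFN = sum(pct * multiplier) / sum(pct)
sum(pct * multiplier) = 11034
sum(pct) = 100
GFN = 11034 / 100 = 110.34

Answer: 110.34


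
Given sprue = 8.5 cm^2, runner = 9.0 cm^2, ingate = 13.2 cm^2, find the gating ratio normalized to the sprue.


Sprue:Runner:Ingate = 1 : 9.0/8.5 : 13.2/8.5 = 1:1.06:1.55

1:1.06:1.55


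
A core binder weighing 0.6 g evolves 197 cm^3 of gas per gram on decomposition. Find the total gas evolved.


Formula: V_gas = W_binder * gas_evolution_rate
V = 0.6 g * 197 cm^3/g = 118.2000 cm^3

Answer: 118.2000 cm^3


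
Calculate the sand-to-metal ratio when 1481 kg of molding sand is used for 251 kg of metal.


Formula: Sand-to-Metal Ratio = W_sand / W_metal
Ratio = 1481 kg / 251 kg = 5.9004

Answer: 5.9004


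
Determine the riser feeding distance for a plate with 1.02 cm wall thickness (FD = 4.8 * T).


Formula: FD = 4.8 * T  (riser feeding-distance rule)
FD = 4.8 * 1.02 cm = 4.8960 cm

Final answer: 4.8960 cm


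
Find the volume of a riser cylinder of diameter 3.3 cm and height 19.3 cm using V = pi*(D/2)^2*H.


Formula: V = pi * (D/2)^2 * H  (cylinder volume)
Radius = D/2 = 3.3/2 = 1.65 cm
V = pi * 1.65^2 * 19.3 = 165.0726 cm^3

165.0726 cm^3


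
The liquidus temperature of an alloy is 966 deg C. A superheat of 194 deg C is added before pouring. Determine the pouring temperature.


Formula: T_pour = T_melt + Superheat
T_pour = 966 + 194 = 1160 deg C

Final answer: 1160 deg C


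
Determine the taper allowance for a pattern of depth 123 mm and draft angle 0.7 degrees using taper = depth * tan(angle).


Formula: taper = depth * tan(draft_angle)
tan(0.7 deg) = 0.0122179
taper = 123 mm * 0.0122179 = 1.5028 mm

Final answer: 1.5028 mm


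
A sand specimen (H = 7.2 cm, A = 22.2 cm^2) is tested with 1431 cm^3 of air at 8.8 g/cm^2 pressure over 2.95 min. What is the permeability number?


Formula: Permeability Number P = (V * H) / (p * A * t)
Numerator: V * H = 1431 * 7.2 = 10303.2
Denominator: p * A * t = 8.8 * 22.2 * 2.95 = 576.312
P = 10303.2 / 576.312 = 17.8778

Answer: 17.8778
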